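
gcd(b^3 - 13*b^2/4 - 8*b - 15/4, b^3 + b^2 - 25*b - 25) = b^2 - 4*b - 5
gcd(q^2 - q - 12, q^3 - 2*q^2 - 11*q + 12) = q^2 - q - 12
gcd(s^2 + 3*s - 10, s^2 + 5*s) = s + 5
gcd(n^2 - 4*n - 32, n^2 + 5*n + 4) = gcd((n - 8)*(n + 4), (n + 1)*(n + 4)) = n + 4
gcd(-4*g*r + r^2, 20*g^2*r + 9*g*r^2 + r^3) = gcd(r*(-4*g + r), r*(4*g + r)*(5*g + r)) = r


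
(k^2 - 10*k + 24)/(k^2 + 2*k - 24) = (k - 6)/(k + 6)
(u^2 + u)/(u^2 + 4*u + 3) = u/(u + 3)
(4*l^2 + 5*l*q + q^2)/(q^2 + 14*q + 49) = (4*l^2 + 5*l*q + q^2)/(q^2 + 14*q + 49)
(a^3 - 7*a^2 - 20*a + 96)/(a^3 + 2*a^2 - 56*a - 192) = (a - 3)/(a + 6)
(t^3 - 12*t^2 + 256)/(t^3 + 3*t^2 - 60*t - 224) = (t - 8)/(t + 7)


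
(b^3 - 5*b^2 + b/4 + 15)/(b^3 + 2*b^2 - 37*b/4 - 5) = (2*b^2 - 5*b - 12)/(2*b^2 + 9*b + 4)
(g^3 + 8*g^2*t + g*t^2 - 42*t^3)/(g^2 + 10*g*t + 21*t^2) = g - 2*t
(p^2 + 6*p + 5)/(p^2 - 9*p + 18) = (p^2 + 6*p + 5)/(p^2 - 9*p + 18)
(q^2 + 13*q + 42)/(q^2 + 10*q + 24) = (q + 7)/(q + 4)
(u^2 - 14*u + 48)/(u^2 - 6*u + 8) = (u^2 - 14*u + 48)/(u^2 - 6*u + 8)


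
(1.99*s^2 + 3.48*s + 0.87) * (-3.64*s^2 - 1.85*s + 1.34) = -7.2436*s^4 - 16.3487*s^3 - 6.9382*s^2 + 3.0537*s + 1.1658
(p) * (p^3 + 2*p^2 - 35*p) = p^4 + 2*p^3 - 35*p^2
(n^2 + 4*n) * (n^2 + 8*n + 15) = n^4 + 12*n^3 + 47*n^2 + 60*n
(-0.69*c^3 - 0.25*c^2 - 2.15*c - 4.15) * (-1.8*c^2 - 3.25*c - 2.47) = 1.242*c^5 + 2.6925*c^4 + 6.3868*c^3 + 15.075*c^2 + 18.798*c + 10.2505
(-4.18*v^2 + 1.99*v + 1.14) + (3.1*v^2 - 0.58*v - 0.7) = -1.08*v^2 + 1.41*v + 0.44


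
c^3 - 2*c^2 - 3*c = c*(c - 3)*(c + 1)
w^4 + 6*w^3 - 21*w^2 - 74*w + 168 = (w - 3)*(w - 2)*(w + 4)*(w + 7)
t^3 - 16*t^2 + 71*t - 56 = (t - 8)*(t - 7)*(t - 1)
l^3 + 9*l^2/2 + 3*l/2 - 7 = (l - 1)*(l + 2)*(l + 7/2)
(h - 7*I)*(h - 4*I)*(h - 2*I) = h^3 - 13*I*h^2 - 50*h + 56*I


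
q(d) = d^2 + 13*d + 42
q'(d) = 2*d + 13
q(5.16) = 135.71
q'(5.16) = 23.32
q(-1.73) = 22.50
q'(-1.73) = 9.54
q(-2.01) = 19.91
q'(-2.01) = 8.98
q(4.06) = 111.26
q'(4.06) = 21.12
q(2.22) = 75.79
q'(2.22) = 17.44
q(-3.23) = 10.44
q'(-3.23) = 6.54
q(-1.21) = 27.73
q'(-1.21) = 10.58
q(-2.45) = 16.15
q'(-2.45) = 8.10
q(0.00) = 42.00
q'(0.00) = 13.00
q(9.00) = 240.00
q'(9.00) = 31.00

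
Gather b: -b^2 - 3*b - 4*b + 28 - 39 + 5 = -b^2 - 7*b - 6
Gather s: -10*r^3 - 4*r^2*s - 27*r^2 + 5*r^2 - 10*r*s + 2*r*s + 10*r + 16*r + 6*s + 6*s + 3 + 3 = -10*r^3 - 22*r^2 + 26*r + s*(-4*r^2 - 8*r + 12) + 6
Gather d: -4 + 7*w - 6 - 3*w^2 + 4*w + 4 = -3*w^2 + 11*w - 6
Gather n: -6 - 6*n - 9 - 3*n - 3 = -9*n - 18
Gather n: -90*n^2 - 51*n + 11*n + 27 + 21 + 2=-90*n^2 - 40*n + 50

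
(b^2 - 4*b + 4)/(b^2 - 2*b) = (b - 2)/b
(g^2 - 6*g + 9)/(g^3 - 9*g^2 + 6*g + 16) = (g^2 - 6*g + 9)/(g^3 - 9*g^2 + 6*g + 16)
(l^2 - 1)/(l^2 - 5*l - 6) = (l - 1)/(l - 6)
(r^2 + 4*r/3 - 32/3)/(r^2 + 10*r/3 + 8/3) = (3*r^2 + 4*r - 32)/(3*r^2 + 10*r + 8)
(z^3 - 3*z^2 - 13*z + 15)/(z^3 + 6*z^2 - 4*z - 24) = (z^3 - 3*z^2 - 13*z + 15)/(z^3 + 6*z^2 - 4*z - 24)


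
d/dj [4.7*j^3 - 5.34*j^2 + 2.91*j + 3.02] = 14.1*j^2 - 10.68*j + 2.91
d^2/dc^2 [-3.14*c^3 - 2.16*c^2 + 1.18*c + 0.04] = -18.84*c - 4.32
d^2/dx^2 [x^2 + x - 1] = 2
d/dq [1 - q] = -1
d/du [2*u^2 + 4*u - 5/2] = 4*u + 4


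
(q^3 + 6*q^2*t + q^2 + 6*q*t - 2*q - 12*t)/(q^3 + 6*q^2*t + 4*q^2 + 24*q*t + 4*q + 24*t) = (q - 1)/(q + 2)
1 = 1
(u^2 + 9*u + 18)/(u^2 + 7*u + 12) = (u + 6)/(u + 4)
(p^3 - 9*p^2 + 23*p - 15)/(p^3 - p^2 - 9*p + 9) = (p - 5)/(p + 3)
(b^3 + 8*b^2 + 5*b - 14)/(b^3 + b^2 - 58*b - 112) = (b - 1)/(b - 8)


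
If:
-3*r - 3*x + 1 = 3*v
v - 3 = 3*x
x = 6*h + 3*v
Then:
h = -4*x/3 - 3/2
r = -4*x - 8/3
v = 3*x + 3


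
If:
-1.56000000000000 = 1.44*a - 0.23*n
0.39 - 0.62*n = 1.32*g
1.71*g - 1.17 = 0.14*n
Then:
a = -1.20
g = 0.63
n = -0.70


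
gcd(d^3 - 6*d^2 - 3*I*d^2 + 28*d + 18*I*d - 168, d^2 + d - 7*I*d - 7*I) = d - 7*I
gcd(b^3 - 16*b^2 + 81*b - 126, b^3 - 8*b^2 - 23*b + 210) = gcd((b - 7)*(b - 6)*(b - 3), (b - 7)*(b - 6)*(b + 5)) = b^2 - 13*b + 42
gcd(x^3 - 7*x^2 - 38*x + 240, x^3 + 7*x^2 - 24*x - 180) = x^2 + x - 30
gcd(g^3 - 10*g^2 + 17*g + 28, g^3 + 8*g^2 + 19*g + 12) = g + 1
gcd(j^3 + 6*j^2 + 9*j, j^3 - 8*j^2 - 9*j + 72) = j + 3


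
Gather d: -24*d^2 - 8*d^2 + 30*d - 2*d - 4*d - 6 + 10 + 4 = -32*d^2 + 24*d + 8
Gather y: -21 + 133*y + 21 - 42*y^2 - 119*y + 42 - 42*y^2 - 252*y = -84*y^2 - 238*y + 42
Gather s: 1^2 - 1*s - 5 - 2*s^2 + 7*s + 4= -2*s^2 + 6*s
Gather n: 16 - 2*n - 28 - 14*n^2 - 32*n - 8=-14*n^2 - 34*n - 20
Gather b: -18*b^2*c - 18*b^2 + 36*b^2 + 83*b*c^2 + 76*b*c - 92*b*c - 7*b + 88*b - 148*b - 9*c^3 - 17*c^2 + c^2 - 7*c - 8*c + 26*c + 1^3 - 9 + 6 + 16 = b^2*(18 - 18*c) + b*(83*c^2 - 16*c - 67) - 9*c^3 - 16*c^2 + 11*c + 14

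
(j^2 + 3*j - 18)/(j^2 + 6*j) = (j - 3)/j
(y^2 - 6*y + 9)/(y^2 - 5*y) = (y^2 - 6*y + 9)/(y*(y - 5))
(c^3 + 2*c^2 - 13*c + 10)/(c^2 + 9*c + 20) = (c^2 - 3*c + 2)/(c + 4)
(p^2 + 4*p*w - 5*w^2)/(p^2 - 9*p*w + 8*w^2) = (p + 5*w)/(p - 8*w)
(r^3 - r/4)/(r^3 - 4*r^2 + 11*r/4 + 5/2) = r*(2*r - 1)/(2*r^2 - 9*r + 10)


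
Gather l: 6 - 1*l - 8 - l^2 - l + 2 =-l^2 - 2*l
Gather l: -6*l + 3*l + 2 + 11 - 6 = 7 - 3*l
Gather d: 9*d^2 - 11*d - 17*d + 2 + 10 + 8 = 9*d^2 - 28*d + 20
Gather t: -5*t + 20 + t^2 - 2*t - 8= t^2 - 7*t + 12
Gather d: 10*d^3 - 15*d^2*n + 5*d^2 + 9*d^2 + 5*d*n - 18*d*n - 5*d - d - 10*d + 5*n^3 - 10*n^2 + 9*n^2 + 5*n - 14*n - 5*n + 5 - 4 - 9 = 10*d^3 + d^2*(14 - 15*n) + d*(-13*n - 16) + 5*n^3 - n^2 - 14*n - 8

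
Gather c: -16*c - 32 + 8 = -16*c - 24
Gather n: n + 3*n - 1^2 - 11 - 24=4*n - 36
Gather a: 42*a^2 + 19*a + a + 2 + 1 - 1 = 42*a^2 + 20*a + 2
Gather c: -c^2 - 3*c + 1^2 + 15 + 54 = -c^2 - 3*c + 70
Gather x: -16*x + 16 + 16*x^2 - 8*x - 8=16*x^2 - 24*x + 8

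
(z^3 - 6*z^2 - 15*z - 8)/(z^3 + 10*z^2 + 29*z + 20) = (z^2 - 7*z - 8)/(z^2 + 9*z + 20)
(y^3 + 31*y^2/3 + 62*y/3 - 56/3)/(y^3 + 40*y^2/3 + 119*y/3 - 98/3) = (y + 4)/(y + 7)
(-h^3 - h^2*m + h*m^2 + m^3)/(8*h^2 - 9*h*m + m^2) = (-h^2 - 2*h*m - m^2)/(8*h - m)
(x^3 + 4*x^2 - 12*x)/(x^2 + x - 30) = x*(x - 2)/(x - 5)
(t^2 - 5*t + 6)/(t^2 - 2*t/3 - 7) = 3*(t - 2)/(3*t + 7)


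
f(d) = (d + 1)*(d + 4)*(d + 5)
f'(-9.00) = 92.00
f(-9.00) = -160.00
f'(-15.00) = 404.00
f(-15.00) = -1540.00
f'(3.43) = 132.89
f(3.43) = 277.47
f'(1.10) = 54.63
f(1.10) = 65.33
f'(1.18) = 56.78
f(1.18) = 69.79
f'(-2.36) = -1.49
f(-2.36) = -5.89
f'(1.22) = 57.87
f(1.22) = 72.08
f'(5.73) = 242.10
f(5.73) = 702.63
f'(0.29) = 35.05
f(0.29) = 29.28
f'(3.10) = 119.83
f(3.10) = 235.79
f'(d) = (d + 1)*(d + 4) + (d + 1)*(d + 5) + (d + 4)*(d + 5)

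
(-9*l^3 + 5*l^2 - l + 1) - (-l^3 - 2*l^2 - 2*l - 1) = -8*l^3 + 7*l^2 + l + 2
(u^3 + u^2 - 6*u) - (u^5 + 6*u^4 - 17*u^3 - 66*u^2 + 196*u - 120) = -u^5 - 6*u^4 + 18*u^3 + 67*u^2 - 202*u + 120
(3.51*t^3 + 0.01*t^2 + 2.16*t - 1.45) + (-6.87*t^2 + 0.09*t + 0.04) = 3.51*t^3 - 6.86*t^2 + 2.25*t - 1.41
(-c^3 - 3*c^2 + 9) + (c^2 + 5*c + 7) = -c^3 - 2*c^2 + 5*c + 16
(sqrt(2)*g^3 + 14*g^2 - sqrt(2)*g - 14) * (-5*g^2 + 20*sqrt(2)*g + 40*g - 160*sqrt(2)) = -5*sqrt(2)*g^5 - 30*g^4 + 40*sqrt(2)*g^4 + 240*g^3 + 285*sqrt(2)*g^3 - 2280*sqrt(2)*g^2 + 30*g^2 - 280*sqrt(2)*g - 240*g + 2240*sqrt(2)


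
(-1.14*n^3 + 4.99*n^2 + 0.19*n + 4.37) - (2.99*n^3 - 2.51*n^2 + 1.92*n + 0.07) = -4.13*n^3 + 7.5*n^2 - 1.73*n + 4.3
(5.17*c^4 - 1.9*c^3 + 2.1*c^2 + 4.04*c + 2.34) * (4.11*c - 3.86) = 21.2487*c^5 - 27.7652*c^4 + 15.965*c^3 + 8.4984*c^2 - 5.977*c - 9.0324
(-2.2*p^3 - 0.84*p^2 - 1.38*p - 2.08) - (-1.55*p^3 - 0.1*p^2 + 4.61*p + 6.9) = -0.65*p^3 - 0.74*p^2 - 5.99*p - 8.98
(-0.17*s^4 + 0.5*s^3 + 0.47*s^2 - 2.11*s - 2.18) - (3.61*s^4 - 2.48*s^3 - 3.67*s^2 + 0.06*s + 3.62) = -3.78*s^4 + 2.98*s^3 + 4.14*s^2 - 2.17*s - 5.8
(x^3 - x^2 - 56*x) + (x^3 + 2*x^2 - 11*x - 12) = 2*x^3 + x^2 - 67*x - 12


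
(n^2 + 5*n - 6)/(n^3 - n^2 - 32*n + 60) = (n - 1)/(n^2 - 7*n + 10)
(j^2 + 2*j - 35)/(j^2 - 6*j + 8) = (j^2 + 2*j - 35)/(j^2 - 6*j + 8)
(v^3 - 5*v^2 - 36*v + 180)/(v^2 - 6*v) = v + 1 - 30/v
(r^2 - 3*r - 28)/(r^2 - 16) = (r - 7)/(r - 4)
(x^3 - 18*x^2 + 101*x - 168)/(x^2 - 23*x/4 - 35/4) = 4*(x^2 - 11*x + 24)/(4*x + 5)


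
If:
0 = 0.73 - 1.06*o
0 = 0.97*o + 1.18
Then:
No Solution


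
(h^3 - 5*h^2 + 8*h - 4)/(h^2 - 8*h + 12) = (h^2 - 3*h + 2)/(h - 6)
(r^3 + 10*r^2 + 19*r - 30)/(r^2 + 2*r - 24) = (r^2 + 4*r - 5)/(r - 4)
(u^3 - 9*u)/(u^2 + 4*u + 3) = u*(u - 3)/(u + 1)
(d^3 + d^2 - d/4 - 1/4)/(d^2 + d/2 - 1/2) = d + 1/2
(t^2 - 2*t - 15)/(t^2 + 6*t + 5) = (t^2 - 2*t - 15)/(t^2 + 6*t + 5)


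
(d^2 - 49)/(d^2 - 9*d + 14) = (d + 7)/(d - 2)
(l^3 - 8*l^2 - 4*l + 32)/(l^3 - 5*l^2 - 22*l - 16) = (l - 2)/(l + 1)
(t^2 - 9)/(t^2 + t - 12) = (t + 3)/(t + 4)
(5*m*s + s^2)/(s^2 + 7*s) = (5*m + s)/(s + 7)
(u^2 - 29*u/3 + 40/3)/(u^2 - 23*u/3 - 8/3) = (3*u - 5)/(3*u + 1)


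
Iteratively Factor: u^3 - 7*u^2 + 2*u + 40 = (u - 5)*(u^2 - 2*u - 8) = (u - 5)*(u - 4)*(u + 2)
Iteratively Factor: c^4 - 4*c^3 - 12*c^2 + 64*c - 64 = (c - 2)*(c^3 - 2*c^2 - 16*c + 32) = (c - 4)*(c - 2)*(c^2 + 2*c - 8) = (c - 4)*(c - 2)*(c + 4)*(c - 2)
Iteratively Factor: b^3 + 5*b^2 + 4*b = (b)*(b^2 + 5*b + 4) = b*(b + 1)*(b + 4)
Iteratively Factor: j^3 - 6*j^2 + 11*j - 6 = (j - 3)*(j^2 - 3*j + 2) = (j - 3)*(j - 1)*(j - 2)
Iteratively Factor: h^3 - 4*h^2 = (h)*(h^2 - 4*h) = h^2*(h - 4)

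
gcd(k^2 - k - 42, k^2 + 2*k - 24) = k + 6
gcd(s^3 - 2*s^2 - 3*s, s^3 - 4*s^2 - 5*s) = s^2 + s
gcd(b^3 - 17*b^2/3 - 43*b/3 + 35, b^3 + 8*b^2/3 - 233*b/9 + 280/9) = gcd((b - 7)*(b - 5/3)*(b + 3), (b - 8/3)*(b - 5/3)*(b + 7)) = b - 5/3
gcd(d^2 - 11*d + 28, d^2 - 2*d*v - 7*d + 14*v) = d - 7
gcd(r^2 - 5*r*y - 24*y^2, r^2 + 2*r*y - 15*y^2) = 1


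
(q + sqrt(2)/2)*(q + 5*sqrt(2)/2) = q^2 + 3*sqrt(2)*q + 5/2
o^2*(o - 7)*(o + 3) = o^4 - 4*o^3 - 21*o^2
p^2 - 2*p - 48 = (p - 8)*(p + 6)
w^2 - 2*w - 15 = (w - 5)*(w + 3)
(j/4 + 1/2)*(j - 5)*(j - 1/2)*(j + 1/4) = j^4/4 - 13*j^3/16 - 75*j^2/32 + 23*j/32 + 5/16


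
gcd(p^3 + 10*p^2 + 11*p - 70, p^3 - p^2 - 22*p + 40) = p^2 + 3*p - 10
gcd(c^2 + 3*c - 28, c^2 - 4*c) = c - 4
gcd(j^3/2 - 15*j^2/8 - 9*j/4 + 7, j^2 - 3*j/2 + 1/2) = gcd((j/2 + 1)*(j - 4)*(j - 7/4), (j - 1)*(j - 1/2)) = 1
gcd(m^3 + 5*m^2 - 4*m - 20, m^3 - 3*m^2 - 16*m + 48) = 1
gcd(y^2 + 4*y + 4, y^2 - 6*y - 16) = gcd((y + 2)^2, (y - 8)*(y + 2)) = y + 2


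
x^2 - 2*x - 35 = (x - 7)*(x + 5)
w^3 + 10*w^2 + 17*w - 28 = (w - 1)*(w + 4)*(w + 7)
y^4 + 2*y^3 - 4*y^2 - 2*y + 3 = (y - 1)^2*(y + 1)*(y + 3)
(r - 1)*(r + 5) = r^2 + 4*r - 5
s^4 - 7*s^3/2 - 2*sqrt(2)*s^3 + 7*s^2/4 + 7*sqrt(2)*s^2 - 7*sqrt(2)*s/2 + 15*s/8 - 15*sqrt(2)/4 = (s - 5/2)*(s - 3/2)*(s + 1/2)*(s - 2*sqrt(2))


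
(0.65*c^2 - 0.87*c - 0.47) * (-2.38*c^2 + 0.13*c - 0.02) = -1.547*c^4 + 2.1551*c^3 + 0.9925*c^2 - 0.0437*c + 0.0094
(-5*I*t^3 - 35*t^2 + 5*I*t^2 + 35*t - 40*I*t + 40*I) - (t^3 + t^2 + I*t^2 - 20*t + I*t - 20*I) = -t^3 - 5*I*t^3 - 36*t^2 + 4*I*t^2 + 55*t - 41*I*t + 60*I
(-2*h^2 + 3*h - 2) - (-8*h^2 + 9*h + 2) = 6*h^2 - 6*h - 4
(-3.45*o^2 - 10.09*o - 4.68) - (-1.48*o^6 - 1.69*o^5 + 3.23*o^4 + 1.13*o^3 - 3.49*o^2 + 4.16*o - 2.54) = 1.48*o^6 + 1.69*o^5 - 3.23*o^4 - 1.13*o^3 + 0.04*o^2 - 14.25*o - 2.14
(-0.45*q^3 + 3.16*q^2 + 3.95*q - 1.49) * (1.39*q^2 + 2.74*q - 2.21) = -0.6255*q^5 + 3.1594*q^4 + 15.1434*q^3 + 1.7683*q^2 - 12.8121*q + 3.2929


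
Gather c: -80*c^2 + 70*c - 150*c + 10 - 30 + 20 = -80*c^2 - 80*c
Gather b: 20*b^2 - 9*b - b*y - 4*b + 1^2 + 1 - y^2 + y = 20*b^2 + b*(-y - 13) - y^2 + y + 2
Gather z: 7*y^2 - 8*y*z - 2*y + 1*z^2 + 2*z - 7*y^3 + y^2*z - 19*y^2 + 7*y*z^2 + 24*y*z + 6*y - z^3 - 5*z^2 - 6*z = -7*y^3 - 12*y^2 + 4*y - z^3 + z^2*(7*y - 4) + z*(y^2 + 16*y - 4)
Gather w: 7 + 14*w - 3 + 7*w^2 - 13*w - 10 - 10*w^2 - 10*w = -3*w^2 - 9*w - 6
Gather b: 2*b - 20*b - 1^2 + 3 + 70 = 72 - 18*b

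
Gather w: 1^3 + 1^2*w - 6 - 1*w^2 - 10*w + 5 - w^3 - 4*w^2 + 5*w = -w^3 - 5*w^2 - 4*w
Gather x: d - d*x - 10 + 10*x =d + x*(10 - d) - 10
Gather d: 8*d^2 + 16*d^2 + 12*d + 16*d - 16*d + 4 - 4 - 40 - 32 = 24*d^2 + 12*d - 72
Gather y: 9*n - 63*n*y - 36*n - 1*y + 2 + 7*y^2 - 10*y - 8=-27*n + 7*y^2 + y*(-63*n - 11) - 6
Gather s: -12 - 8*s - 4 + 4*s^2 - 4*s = 4*s^2 - 12*s - 16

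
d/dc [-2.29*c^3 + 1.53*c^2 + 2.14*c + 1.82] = -6.87*c^2 + 3.06*c + 2.14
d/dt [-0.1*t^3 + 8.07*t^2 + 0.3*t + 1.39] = -0.3*t^2 + 16.14*t + 0.3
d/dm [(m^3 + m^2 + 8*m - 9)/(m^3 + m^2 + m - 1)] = (-14*m^3 + 17*m^2 + 16*m + 1)/(m^6 + 2*m^5 + 3*m^4 - m^2 - 2*m + 1)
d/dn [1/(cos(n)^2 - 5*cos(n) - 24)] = (2*cos(n) - 5)*sin(n)/(sin(n)^2 + 5*cos(n) + 23)^2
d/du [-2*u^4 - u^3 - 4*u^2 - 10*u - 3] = -8*u^3 - 3*u^2 - 8*u - 10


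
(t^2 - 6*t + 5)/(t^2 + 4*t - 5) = (t - 5)/(t + 5)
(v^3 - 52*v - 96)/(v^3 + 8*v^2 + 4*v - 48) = (v^2 - 6*v - 16)/(v^2 + 2*v - 8)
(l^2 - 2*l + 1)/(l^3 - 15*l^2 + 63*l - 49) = (l - 1)/(l^2 - 14*l + 49)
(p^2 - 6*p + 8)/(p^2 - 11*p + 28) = (p - 2)/(p - 7)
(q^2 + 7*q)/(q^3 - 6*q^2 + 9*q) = (q + 7)/(q^2 - 6*q + 9)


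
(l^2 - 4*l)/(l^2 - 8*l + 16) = l/(l - 4)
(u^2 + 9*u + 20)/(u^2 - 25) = (u + 4)/(u - 5)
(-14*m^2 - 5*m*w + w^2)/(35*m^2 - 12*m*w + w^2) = (2*m + w)/(-5*m + w)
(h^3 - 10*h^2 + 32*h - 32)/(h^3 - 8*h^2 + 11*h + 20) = (h^2 - 6*h + 8)/(h^2 - 4*h - 5)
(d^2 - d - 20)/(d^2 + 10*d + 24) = (d - 5)/(d + 6)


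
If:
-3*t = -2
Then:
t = 2/3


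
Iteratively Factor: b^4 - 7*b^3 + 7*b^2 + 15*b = (b - 3)*(b^3 - 4*b^2 - 5*b) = (b - 5)*(b - 3)*(b^2 + b) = b*(b - 5)*(b - 3)*(b + 1)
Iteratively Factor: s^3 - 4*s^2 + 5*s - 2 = (s - 2)*(s^2 - 2*s + 1) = (s - 2)*(s - 1)*(s - 1)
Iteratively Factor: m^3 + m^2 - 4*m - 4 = (m + 1)*(m^2 - 4) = (m + 1)*(m + 2)*(m - 2)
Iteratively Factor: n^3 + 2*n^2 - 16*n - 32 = (n + 2)*(n^2 - 16) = (n + 2)*(n + 4)*(n - 4)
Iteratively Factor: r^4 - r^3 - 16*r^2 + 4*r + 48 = (r - 4)*(r^3 + 3*r^2 - 4*r - 12) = (r - 4)*(r - 2)*(r^2 + 5*r + 6) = (r - 4)*(r - 2)*(r + 3)*(r + 2)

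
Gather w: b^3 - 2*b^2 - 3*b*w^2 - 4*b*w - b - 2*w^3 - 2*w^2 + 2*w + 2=b^3 - 2*b^2 - b - 2*w^3 + w^2*(-3*b - 2) + w*(2 - 4*b) + 2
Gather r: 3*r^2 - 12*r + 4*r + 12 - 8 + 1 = 3*r^2 - 8*r + 5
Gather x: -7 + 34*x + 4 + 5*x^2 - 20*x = 5*x^2 + 14*x - 3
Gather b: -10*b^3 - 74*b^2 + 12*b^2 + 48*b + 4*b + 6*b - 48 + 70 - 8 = -10*b^3 - 62*b^2 + 58*b + 14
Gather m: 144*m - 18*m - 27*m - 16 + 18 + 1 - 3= 99*m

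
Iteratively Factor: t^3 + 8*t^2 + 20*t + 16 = (t + 2)*(t^2 + 6*t + 8) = (t + 2)*(t + 4)*(t + 2)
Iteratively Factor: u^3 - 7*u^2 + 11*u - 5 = (u - 1)*(u^2 - 6*u + 5) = (u - 1)^2*(u - 5)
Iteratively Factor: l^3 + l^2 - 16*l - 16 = (l - 4)*(l^2 + 5*l + 4) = (l - 4)*(l + 1)*(l + 4)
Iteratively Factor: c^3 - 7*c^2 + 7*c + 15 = (c - 3)*(c^2 - 4*c - 5) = (c - 3)*(c + 1)*(c - 5)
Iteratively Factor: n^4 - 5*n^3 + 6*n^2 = (n - 3)*(n^3 - 2*n^2) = n*(n - 3)*(n^2 - 2*n) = n^2*(n - 3)*(n - 2)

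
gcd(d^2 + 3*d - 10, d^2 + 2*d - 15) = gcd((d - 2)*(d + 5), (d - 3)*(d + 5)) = d + 5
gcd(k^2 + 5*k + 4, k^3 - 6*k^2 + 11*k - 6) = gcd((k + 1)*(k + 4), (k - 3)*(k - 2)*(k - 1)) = 1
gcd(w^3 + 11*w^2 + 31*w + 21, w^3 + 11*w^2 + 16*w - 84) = w + 7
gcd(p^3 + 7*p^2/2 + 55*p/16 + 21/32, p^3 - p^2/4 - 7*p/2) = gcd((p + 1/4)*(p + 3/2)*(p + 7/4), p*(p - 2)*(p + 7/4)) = p + 7/4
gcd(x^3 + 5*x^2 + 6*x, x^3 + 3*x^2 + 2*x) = x^2 + 2*x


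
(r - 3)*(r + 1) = r^2 - 2*r - 3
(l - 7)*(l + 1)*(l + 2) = l^3 - 4*l^2 - 19*l - 14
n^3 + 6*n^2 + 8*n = n*(n + 2)*(n + 4)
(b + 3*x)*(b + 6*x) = b^2 + 9*b*x + 18*x^2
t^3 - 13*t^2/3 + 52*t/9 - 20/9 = (t - 2)*(t - 5/3)*(t - 2/3)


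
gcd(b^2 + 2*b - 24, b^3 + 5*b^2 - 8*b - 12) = b + 6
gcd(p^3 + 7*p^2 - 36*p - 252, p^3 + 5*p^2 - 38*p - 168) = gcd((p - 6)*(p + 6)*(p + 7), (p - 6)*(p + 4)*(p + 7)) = p^2 + p - 42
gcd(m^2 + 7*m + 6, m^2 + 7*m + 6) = m^2 + 7*m + 6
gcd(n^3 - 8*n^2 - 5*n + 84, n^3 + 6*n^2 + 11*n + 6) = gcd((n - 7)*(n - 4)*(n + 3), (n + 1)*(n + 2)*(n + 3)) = n + 3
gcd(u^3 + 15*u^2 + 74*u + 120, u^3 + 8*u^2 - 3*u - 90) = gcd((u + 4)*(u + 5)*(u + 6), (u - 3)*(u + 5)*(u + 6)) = u^2 + 11*u + 30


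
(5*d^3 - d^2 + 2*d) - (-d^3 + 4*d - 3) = 6*d^3 - d^2 - 2*d + 3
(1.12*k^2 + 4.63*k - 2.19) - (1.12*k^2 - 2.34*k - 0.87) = 6.97*k - 1.32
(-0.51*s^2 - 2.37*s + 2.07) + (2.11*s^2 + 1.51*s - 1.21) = 1.6*s^2 - 0.86*s + 0.86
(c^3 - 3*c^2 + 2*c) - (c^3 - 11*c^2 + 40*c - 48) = 8*c^2 - 38*c + 48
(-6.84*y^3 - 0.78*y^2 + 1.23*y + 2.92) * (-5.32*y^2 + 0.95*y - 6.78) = 36.3888*y^5 - 2.3484*y^4 + 39.0906*y^3 - 9.0775*y^2 - 5.5654*y - 19.7976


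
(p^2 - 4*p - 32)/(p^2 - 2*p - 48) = (p + 4)/(p + 6)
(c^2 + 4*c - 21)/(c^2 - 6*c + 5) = (c^2 + 4*c - 21)/(c^2 - 6*c + 5)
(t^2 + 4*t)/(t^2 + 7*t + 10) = t*(t + 4)/(t^2 + 7*t + 10)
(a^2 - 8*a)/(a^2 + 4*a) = (a - 8)/(a + 4)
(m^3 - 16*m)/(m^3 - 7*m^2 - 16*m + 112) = m/(m - 7)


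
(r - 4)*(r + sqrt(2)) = r^2 - 4*r + sqrt(2)*r - 4*sqrt(2)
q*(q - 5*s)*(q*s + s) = q^3*s - 5*q^2*s^2 + q^2*s - 5*q*s^2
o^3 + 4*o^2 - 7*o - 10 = (o - 2)*(o + 1)*(o + 5)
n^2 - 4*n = n*(n - 4)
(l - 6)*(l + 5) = l^2 - l - 30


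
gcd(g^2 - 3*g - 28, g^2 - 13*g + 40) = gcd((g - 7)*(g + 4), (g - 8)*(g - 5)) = 1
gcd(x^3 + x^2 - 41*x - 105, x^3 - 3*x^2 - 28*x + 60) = x + 5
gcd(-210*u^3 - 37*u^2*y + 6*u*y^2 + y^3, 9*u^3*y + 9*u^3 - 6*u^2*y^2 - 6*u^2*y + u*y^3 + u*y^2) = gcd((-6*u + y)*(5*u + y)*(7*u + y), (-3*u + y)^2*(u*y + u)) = 1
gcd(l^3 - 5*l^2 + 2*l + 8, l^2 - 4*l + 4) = l - 2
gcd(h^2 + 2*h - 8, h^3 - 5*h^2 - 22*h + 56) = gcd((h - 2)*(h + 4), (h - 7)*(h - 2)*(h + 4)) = h^2 + 2*h - 8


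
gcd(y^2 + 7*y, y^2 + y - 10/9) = 1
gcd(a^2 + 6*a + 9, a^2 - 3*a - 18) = a + 3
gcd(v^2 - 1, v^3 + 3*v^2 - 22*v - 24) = v + 1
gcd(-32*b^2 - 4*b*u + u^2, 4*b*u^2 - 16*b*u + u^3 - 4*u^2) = 4*b + u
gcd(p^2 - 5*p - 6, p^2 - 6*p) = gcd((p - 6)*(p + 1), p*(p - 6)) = p - 6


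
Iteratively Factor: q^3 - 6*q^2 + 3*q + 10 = (q + 1)*(q^2 - 7*q + 10) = (q - 5)*(q + 1)*(q - 2)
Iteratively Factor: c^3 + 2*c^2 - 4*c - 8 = (c + 2)*(c^2 - 4) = (c - 2)*(c + 2)*(c + 2)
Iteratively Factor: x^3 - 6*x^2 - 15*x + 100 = (x - 5)*(x^2 - x - 20) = (x - 5)^2*(x + 4)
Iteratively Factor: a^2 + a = (a)*(a + 1)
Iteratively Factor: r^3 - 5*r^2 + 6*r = (r - 3)*(r^2 - 2*r) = (r - 3)*(r - 2)*(r)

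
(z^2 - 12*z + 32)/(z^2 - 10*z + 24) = (z - 8)/(z - 6)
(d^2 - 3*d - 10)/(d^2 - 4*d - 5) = (d + 2)/(d + 1)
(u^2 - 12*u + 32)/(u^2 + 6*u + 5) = (u^2 - 12*u + 32)/(u^2 + 6*u + 5)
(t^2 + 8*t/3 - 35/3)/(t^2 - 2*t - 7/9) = 3*(t + 5)/(3*t + 1)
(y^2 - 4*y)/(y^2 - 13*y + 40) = y*(y - 4)/(y^2 - 13*y + 40)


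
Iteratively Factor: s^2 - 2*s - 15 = (s - 5)*(s + 3)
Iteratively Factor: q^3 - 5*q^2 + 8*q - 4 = (q - 2)*(q^2 - 3*q + 2) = (q - 2)*(q - 1)*(q - 2)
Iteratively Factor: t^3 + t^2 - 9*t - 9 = (t + 3)*(t^2 - 2*t - 3) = (t - 3)*(t + 3)*(t + 1)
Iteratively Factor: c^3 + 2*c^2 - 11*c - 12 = (c + 1)*(c^2 + c - 12) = (c + 1)*(c + 4)*(c - 3)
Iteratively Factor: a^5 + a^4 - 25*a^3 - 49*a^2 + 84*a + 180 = (a + 3)*(a^4 - 2*a^3 - 19*a^2 + 8*a + 60) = (a - 2)*(a + 3)*(a^3 - 19*a - 30) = (a - 2)*(a + 2)*(a + 3)*(a^2 - 2*a - 15) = (a - 2)*(a + 2)*(a + 3)^2*(a - 5)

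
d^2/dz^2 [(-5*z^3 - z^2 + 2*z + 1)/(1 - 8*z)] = 2*(320*z^3 - 120*z^2 + 15*z - 79)/(512*z^3 - 192*z^2 + 24*z - 1)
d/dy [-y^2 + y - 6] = 1 - 2*y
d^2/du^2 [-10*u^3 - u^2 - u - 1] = -60*u - 2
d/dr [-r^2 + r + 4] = 1 - 2*r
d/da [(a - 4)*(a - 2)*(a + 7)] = 3*a^2 + 2*a - 34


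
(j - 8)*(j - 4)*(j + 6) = j^3 - 6*j^2 - 40*j + 192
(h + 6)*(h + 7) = h^2 + 13*h + 42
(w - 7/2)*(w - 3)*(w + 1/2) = w^3 - 6*w^2 + 29*w/4 + 21/4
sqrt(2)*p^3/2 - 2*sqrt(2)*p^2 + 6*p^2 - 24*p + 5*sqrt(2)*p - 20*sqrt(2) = (p - 4)*(p + 5*sqrt(2))*(sqrt(2)*p/2 + 1)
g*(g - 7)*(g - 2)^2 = g^4 - 11*g^3 + 32*g^2 - 28*g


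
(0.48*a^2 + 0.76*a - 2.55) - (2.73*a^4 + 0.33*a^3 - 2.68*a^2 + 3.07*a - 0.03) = -2.73*a^4 - 0.33*a^3 + 3.16*a^2 - 2.31*a - 2.52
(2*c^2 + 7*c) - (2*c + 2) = 2*c^2 + 5*c - 2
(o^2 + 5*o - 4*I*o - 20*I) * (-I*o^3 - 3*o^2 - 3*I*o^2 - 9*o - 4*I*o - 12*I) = -I*o^5 - 7*o^4 - 8*I*o^4 - 56*o^3 - 7*I*o^3 - 121*o^2 + 64*I*o^2 - 128*o + 120*I*o - 240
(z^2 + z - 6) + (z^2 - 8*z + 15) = 2*z^2 - 7*z + 9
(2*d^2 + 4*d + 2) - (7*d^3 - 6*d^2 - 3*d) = -7*d^3 + 8*d^2 + 7*d + 2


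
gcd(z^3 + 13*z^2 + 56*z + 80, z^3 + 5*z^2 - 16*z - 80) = z^2 + 9*z + 20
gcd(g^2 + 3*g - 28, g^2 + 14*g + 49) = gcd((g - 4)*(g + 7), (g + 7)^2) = g + 7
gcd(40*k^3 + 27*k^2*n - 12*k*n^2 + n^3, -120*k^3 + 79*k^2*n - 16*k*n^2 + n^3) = 40*k^2 - 13*k*n + n^2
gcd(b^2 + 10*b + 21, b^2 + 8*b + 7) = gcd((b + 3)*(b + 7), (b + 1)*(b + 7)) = b + 7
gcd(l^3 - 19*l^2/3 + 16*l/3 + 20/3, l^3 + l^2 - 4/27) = l + 2/3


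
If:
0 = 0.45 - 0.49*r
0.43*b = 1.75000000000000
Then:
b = 4.07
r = 0.92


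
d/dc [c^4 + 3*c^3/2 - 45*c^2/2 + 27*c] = 4*c^3 + 9*c^2/2 - 45*c + 27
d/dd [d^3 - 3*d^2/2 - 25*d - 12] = 3*d^2 - 3*d - 25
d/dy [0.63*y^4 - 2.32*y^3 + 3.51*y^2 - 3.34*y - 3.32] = 2.52*y^3 - 6.96*y^2 + 7.02*y - 3.34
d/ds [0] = 0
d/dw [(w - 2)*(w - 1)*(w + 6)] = 3*w^2 + 6*w - 16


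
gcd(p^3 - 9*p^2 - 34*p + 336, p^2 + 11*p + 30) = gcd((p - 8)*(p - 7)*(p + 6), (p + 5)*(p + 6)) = p + 6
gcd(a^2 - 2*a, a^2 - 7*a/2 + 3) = a - 2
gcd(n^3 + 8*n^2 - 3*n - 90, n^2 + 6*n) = n + 6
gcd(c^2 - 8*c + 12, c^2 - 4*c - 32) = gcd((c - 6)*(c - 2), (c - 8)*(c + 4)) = 1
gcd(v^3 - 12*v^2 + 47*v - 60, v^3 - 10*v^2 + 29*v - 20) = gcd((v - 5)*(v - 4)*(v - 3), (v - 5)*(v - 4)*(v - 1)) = v^2 - 9*v + 20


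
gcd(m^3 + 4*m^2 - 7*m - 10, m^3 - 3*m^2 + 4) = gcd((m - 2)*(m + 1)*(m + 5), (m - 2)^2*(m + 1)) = m^2 - m - 2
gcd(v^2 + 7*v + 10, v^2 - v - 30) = v + 5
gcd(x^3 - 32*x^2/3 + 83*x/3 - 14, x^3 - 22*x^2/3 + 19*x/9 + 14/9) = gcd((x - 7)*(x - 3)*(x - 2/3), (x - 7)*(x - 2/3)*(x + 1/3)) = x^2 - 23*x/3 + 14/3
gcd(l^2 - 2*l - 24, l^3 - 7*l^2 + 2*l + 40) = 1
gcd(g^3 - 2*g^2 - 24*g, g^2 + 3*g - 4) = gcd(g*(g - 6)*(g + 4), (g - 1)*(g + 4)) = g + 4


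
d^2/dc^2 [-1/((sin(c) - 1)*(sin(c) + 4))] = (4*sin(c)^3 + 13*sin(c)^2 + 32*sin(c) + 26)/((sin(c) - 1)^2*(sin(c) + 4)^3)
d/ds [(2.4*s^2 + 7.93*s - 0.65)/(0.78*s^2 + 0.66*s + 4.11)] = (-4.6014*s^2 + 20.742*s + 33.0213)/(0.6084*s^4 + 1.0296*s^3 + 6.8472*s^2 + 5.4252*s + 16.8921)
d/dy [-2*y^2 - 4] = -4*y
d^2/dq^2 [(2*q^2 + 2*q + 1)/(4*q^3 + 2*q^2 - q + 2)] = 2*(32*q^6 + 96*q^5 + 168*q^4 - 28*q^3 - 120*q^2 - 54*q + 9)/(64*q^9 + 96*q^8 + 56*q^6 + 96*q^5 - 18*q^4 + 23*q^3 + 30*q^2 - 12*q + 8)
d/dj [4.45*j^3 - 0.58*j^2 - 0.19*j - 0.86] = 13.35*j^2 - 1.16*j - 0.19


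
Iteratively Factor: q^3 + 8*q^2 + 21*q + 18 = (q + 3)*(q^2 + 5*q + 6) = (q + 2)*(q + 3)*(q + 3)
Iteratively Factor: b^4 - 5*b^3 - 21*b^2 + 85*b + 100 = (b - 5)*(b^3 - 21*b - 20) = (b - 5)*(b + 1)*(b^2 - b - 20) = (b - 5)*(b + 1)*(b + 4)*(b - 5)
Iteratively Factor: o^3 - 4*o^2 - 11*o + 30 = (o - 2)*(o^2 - 2*o - 15) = (o - 5)*(o - 2)*(o + 3)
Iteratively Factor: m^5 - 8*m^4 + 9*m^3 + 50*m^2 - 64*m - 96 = (m - 4)*(m^4 - 4*m^3 - 7*m^2 + 22*m + 24) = (m - 4)*(m + 2)*(m^3 - 6*m^2 + 5*m + 12) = (m - 4)^2*(m + 2)*(m^2 - 2*m - 3) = (m - 4)^2*(m - 3)*(m + 2)*(m + 1)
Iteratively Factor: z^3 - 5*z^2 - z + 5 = (z + 1)*(z^2 - 6*z + 5) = (z - 1)*(z + 1)*(z - 5)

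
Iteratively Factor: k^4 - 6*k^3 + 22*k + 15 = (k - 5)*(k^3 - k^2 - 5*k - 3) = (k - 5)*(k + 1)*(k^2 - 2*k - 3) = (k - 5)*(k - 3)*(k + 1)*(k + 1)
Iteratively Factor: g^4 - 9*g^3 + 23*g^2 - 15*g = (g - 5)*(g^3 - 4*g^2 + 3*g) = (g - 5)*(g - 3)*(g^2 - g) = g*(g - 5)*(g - 3)*(g - 1)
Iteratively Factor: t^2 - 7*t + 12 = (t - 4)*(t - 3)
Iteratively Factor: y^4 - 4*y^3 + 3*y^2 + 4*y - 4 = (y - 2)*(y^3 - 2*y^2 - y + 2) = (y - 2)^2*(y^2 - 1) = (y - 2)^2*(y - 1)*(y + 1)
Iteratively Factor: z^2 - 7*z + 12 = (z - 4)*(z - 3)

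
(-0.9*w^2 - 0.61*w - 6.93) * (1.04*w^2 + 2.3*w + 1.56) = -0.936*w^4 - 2.7044*w^3 - 10.0142*w^2 - 16.8906*w - 10.8108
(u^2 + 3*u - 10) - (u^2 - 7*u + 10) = 10*u - 20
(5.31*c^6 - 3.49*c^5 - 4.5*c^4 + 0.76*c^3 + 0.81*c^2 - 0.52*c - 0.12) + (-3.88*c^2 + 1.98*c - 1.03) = 5.31*c^6 - 3.49*c^5 - 4.5*c^4 + 0.76*c^3 - 3.07*c^2 + 1.46*c - 1.15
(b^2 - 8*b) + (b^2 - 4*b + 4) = 2*b^2 - 12*b + 4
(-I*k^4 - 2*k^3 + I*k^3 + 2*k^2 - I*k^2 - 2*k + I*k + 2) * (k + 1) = -I*k^5 - 2*k^4 + I*k + 2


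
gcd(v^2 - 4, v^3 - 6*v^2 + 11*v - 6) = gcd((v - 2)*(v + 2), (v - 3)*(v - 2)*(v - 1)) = v - 2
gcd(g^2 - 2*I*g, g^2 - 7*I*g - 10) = g - 2*I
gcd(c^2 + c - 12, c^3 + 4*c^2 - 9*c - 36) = c^2 + c - 12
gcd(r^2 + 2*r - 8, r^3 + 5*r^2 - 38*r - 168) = r + 4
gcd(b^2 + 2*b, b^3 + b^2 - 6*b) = b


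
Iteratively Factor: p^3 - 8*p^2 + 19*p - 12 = (p - 4)*(p^2 - 4*p + 3) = (p - 4)*(p - 1)*(p - 3)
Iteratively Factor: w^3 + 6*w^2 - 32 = (w + 4)*(w^2 + 2*w - 8) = (w - 2)*(w + 4)*(w + 4)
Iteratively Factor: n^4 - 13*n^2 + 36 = (n + 2)*(n^3 - 2*n^2 - 9*n + 18) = (n - 2)*(n + 2)*(n^2 - 9) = (n - 3)*(n - 2)*(n + 2)*(n + 3)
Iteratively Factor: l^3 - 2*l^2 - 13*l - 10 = (l - 5)*(l^2 + 3*l + 2) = (l - 5)*(l + 2)*(l + 1)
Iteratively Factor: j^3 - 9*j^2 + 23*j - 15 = (j - 3)*(j^2 - 6*j + 5) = (j - 5)*(j - 3)*(j - 1)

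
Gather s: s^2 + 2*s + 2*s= s^2 + 4*s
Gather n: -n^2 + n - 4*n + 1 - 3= -n^2 - 3*n - 2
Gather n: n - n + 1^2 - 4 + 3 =0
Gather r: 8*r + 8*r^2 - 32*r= 8*r^2 - 24*r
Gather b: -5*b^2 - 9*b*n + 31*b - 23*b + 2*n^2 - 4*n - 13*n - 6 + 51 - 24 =-5*b^2 + b*(8 - 9*n) + 2*n^2 - 17*n + 21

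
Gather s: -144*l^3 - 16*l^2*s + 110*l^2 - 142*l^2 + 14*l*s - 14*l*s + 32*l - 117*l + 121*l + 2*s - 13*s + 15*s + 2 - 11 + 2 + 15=-144*l^3 - 32*l^2 + 36*l + s*(4 - 16*l^2) + 8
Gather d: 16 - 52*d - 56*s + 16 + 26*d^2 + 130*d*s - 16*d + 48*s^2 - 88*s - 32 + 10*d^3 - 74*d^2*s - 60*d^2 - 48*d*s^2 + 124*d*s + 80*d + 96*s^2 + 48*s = 10*d^3 + d^2*(-74*s - 34) + d*(-48*s^2 + 254*s + 12) + 144*s^2 - 96*s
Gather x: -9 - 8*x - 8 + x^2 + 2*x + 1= x^2 - 6*x - 16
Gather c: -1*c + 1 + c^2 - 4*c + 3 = c^2 - 5*c + 4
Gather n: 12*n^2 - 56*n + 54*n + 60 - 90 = 12*n^2 - 2*n - 30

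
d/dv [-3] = 0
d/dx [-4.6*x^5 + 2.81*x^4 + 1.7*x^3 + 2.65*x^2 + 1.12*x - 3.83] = -23.0*x^4 + 11.24*x^3 + 5.1*x^2 + 5.3*x + 1.12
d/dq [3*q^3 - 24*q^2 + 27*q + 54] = 9*q^2 - 48*q + 27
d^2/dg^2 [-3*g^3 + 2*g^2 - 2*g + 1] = 4 - 18*g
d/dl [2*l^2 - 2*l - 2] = 4*l - 2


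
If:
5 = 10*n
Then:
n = 1/2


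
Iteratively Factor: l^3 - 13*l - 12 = (l - 4)*(l^2 + 4*l + 3) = (l - 4)*(l + 3)*(l + 1)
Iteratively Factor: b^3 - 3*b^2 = (b)*(b^2 - 3*b) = b*(b - 3)*(b)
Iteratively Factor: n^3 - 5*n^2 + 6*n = (n)*(n^2 - 5*n + 6) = n*(n - 3)*(n - 2)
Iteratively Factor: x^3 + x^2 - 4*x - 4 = (x + 2)*(x^2 - x - 2) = (x - 2)*(x + 2)*(x + 1)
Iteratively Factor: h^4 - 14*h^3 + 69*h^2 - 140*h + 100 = (h - 5)*(h^3 - 9*h^2 + 24*h - 20) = (h - 5)*(h - 2)*(h^2 - 7*h + 10) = (h - 5)*(h - 2)^2*(h - 5)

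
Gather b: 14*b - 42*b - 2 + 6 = 4 - 28*b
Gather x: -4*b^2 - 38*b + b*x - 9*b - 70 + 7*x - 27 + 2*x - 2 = -4*b^2 - 47*b + x*(b + 9) - 99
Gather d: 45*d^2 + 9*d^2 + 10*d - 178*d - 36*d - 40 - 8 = 54*d^2 - 204*d - 48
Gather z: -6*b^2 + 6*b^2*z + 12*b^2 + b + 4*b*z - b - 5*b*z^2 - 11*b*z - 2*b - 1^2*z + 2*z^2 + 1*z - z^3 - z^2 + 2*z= 6*b^2 - 2*b - z^3 + z^2*(1 - 5*b) + z*(6*b^2 - 7*b + 2)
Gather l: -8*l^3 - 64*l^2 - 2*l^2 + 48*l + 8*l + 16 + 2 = -8*l^3 - 66*l^2 + 56*l + 18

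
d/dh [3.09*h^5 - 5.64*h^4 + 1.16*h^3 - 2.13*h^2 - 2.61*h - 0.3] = 15.45*h^4 - 22.56*h^3 + 3.48*h^2 - 4.26*h - 2.61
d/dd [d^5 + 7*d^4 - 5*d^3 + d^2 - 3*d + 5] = 5*d^4 + 28*d^3 - 15*d^2 + 2*d - 3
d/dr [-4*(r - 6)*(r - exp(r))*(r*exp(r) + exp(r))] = 4*(-(1 - exp(r))*(r - 6)*(r + 1) - (r - 6)*(r + 2)*(r - exp(r)) - (r + 1)*(r - exp(r)))*exp(r)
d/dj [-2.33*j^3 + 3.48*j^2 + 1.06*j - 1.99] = -6.99*j^2 + 6.96*j + 1.06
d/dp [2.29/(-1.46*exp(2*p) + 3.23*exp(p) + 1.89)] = (6.6868*exp(p) - 7.3967)*exp(p)/(-1.46*exp(2*p) + 3.23*exp(p) + 1.89)^2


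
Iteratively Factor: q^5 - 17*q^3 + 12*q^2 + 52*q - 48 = (q - 2)*(q^4 + 2*q^3 - 13*q^2 - 14*q + 24) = (q - 2)*(q + 2)*(q^3 - 13*q + 12) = (q - 2)*(q - 1)*(q + 2)*(q^2 + q - 12) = (q - 2)*(q - 1)*(q + 2)*(q + 4)*(q - 3)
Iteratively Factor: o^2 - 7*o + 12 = (o - 3)*(o - 4)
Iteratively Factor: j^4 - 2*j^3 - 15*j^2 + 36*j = (j + 4)*(j^3 - 6*j^2 + 9*j) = j*(j + 4)*(j^2 - 6*j + 9) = j*(j - 3)*(j + 4)*(j - 3)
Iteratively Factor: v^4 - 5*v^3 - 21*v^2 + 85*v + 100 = (v - 5)*(v^3 - 21*v - 20) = (v - 5)^2*(v^2 + 5*v + 4) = (v - 5)^2*(v + 4)*(v + 1)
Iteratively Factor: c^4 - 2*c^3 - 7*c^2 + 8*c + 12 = (c - 2)*(c^3 - 7*c - 6) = (c - 2)*(c + 2)*(c^2 - 2*c - 3) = (c - 3)*(c - 2)*(c + 2)*(c + 1)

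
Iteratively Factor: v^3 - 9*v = (v)*(v^2 - 9) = v*(v + 3)*(v - 3)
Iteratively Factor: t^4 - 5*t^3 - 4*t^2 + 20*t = (t - 2)*(t^3 - 3*t^2 - 10*t) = t*(t - 2)*(t^2 - 3*t - 10) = t*(t - 5)*(t - 2)*(t + 2)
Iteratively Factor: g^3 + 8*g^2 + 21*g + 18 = (g + 3)*(g^2 + 5*g + 6) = (g + 3)^2*(g + 2)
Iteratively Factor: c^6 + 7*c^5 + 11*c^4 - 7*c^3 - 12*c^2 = (c + 3)*(c^5 + 4*c^4 - c^3 - 4*c^2) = (c + 3)*(c + 4)*(c^4 - c^2) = (c + 1)*(c + 3)*(c + 4)*(c^3 - c^2) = c*(c + 1)*(c + 3)*(c + 4)*(c^2 - c) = c^2*(c + 1)*(c + 3)*(c + 4)*(c - 1)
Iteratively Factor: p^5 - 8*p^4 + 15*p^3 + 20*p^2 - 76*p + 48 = (p - 3)*(p^4 - 5*p^3 + 20*p - 16) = (p - 3)*(p + 2)*(p^3 - 7*p^2 + 14*p - 8) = (p - 3)*(p - 2)*(p + 2)*(p^2 - 5*p + 4) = (p - 3)*(p - 2)*(p - 1)*(p + 2)*(p - 4)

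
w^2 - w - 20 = (w - 5)*(w + 4)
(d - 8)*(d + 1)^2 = d^3 - 6*d^2 - 15*d - 8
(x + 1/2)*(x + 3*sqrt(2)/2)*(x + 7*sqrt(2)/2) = x^3 + x^2/2 + 5*sqrt(2)*x^2 + 5*sqrt(2)*x/2 + 21*x/2 + 21/4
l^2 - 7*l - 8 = (l - 8)*(l + 1)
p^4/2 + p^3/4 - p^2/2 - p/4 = p*(p/2 + 1/4)*(p - 1)*(p + 1)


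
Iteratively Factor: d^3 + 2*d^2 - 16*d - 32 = (d + 2)*(d^2 - 16) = (d + 2)*(d + 4)*(d - 4)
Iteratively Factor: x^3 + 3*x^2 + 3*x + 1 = (x + 1)*(x^2 + 2*x + 1) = (x + 1)^2*(x + 1)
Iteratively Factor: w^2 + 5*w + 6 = (w + 2)*(w + 3)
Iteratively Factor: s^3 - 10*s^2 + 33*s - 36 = (s - 4)*(s^2 - 6*s + 9) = (s - 4)*(s - 3)*(s - 3)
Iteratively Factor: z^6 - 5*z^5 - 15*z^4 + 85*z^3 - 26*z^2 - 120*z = (z)*(z^5 - 5*z^4 - 15*z^3 + 85*z^2 - 26*z - 120) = z*(z - 2)*(z^4 - 3*z^3 - 21*z^2 + 43*z + 60) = z*(z - 2)*(z + 4)*(z^3 - 7*z^2 + 7*z + 15) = z*(z - 3)*(z - 2)*(z + 4)*(z^2 - 4*z - 5) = z*(z - 5)*(z - 3)*(z - 2)*(z + 4)*(z + 1)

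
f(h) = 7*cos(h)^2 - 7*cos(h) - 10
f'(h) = -14*sin(h)*cos(h) + 7*sin(h)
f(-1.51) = -10.40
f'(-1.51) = -6.14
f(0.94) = -11.69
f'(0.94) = -1.02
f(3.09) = 3.97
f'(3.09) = 1.08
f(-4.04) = -2.92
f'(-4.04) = 12.30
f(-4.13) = -4.03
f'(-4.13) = 12.28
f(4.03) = -2.80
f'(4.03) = -12.28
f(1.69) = -9.07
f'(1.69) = 8.60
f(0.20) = -10.14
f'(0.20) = -1.34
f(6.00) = -10.27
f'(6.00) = 1.80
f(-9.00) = 2.19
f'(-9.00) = -8.14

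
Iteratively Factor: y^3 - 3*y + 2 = (y - 1)*(y^2 + y - 2) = (y - 1)*(y + 2)*(y - 1)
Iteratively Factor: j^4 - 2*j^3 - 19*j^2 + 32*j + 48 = (j - 3)*(j^3 + j^2 - 16*j - 16) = (j - 3)*(j + 1)*(j^2 - 16) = (j - 3)*(j + 1)*(j + 4)*(j - 4)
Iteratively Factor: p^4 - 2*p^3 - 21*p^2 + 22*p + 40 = (p + 1)*(p^3 - 3*p^2 - 18*p + 40) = (p + 1)*(p + 4)*(p^2 - 7*p + 10) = (p - 5)*(p + 1)*(p + 4)*(p - 2)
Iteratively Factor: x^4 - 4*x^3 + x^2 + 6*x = (x - 3)*(x^3 - x^2 - 2*x) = (x - 3)*(x - 2)*(x^2 + x) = x*(x - 3)*(x - 2)*(x + 1)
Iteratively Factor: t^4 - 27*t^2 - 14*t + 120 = (t - 5)*(t^3 + 5*t^2 - 2*t - 24) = (t - 5)*(t - 2)*(t^2 + 7*t + 12) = (t - 5)*(t - 2)*(t + 4)*(t + 3)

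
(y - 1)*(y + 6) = y^2 + 5*y - 6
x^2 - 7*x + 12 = (x - 4)*(x - 3)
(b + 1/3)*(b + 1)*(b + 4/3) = b^3 + 8*b^2/3 + 19*b/9 + 4/9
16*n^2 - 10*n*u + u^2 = (-8*n + u)*(-2*n + u)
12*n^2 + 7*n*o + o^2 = (3*n + o)*(4*n + o)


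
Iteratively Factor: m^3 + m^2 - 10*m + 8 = (m - 1)*(m^2 + 2*m - 8) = (m - 2)*(m - 1)*(m + 4)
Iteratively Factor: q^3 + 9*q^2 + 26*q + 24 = (q + 2)*(q^2 + 7*q + 12) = (q + 2)*(q + 3)*(q + 4)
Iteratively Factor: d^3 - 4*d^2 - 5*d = (d)*(d^2 - 4*d - 5) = d*(d - 5)*(d + 1)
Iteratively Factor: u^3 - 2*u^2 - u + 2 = (u - 2)*(u^2 - 1) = (u - 2)*(u - 1)*(u + 1)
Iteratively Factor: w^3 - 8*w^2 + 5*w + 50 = (w - 5)*(w^2 - 3*w - 10) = (w - 5)^2*(w + 2)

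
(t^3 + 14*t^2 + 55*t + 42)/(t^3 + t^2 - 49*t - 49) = (t + 6)/(t - 7)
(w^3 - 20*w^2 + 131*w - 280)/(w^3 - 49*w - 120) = (w^2 - 12*w + 35)/(w^2 + 8*w + 15)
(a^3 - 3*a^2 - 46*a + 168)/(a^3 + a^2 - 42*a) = (a - 4)/a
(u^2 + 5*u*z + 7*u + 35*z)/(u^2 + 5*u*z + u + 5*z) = (u + 7)/(u + 1)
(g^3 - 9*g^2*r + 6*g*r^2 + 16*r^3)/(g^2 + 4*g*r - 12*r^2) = (g^2 - 7*g*r - 8*r^2)/(g + 6*r)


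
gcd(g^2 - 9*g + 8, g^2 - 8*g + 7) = g - 1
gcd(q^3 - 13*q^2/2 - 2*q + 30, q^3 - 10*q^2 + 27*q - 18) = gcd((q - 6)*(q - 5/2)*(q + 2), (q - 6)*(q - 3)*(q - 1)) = q - 6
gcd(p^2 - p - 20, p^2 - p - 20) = p^2 - p - 20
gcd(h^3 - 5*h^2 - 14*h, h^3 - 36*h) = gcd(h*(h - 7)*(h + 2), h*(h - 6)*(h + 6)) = h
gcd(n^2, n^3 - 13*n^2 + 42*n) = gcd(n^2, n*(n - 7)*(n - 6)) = n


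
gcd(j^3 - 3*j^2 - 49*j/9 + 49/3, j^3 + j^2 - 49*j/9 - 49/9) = j^2 - 49/9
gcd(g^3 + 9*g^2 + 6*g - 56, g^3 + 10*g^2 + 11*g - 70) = g^2 + 5*g - 14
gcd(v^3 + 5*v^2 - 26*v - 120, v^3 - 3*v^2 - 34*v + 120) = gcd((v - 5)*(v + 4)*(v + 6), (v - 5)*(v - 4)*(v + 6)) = v^2 + v - 30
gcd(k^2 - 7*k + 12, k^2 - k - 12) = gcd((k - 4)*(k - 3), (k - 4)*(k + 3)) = k - 4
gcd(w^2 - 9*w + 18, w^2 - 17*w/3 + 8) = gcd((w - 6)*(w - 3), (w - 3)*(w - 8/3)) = w - 3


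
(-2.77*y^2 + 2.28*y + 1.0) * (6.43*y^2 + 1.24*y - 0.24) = -17.8111*y^4 + 11.2256*y^3 + 9.922*y^2 + 0.6928*y - 0.24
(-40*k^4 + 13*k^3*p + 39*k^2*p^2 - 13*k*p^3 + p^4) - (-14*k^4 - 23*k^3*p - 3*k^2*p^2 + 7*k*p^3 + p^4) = -26*k^4 + 36*k^3*p + 42*k^2*p^2 - 20*k*p^3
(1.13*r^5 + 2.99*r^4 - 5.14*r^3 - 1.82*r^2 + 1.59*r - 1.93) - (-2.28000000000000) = 1.13*r^5 + 2.99*r^4 - 5.14*r^3 - 1.82*r^2 + 1.59*r + 0.35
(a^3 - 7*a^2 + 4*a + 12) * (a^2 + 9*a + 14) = a^5 + 2*a^4 - 45*a^3 - 50*a^2 + 164*a + 168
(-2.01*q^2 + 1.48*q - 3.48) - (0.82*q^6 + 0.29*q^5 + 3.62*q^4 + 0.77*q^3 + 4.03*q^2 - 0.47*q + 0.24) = -0.82*q^6 - 0.29*q^5 - 3.62*q^4 - 0.77*q^3 - 6.04*q^2 + 1.95*q - 3.72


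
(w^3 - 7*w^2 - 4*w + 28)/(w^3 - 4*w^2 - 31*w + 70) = (w + 2)/(w + 5)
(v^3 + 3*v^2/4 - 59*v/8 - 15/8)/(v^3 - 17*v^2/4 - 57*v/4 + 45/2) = (8*v^2 - 18*v - 5)/(2*(4*v^2 - 29*v + 30))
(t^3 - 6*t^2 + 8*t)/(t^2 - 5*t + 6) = t*(t - 4)/(t - 3)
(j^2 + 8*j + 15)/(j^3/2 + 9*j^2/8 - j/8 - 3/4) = 8*(j^2 + 8*j + 15)/(4*j^3 + 9*j^2 - j - 6)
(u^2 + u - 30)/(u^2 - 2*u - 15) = (u + 6)/(u + 3)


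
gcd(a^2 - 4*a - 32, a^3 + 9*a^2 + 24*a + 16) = a + 4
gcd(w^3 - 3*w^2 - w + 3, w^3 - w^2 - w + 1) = w^2 - 1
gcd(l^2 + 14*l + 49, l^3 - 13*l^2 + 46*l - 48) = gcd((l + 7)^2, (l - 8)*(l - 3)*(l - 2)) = 1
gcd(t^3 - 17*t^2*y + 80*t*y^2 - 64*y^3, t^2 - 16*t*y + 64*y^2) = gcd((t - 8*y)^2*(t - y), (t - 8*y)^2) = t^2 - 16*t*y + 64*y^2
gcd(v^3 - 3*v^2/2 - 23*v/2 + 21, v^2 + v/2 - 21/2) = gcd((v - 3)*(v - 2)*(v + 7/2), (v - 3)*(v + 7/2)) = v^2 + v/2 - 21/2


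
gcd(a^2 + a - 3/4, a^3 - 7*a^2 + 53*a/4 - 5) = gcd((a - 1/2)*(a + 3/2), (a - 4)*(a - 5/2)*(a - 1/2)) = a - 1/2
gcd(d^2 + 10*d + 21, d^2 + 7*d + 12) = d + 3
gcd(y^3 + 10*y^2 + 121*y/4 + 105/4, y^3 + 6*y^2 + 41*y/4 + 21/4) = y^2 + 5*y + 21/4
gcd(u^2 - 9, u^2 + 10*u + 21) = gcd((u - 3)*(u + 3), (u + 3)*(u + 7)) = u + 3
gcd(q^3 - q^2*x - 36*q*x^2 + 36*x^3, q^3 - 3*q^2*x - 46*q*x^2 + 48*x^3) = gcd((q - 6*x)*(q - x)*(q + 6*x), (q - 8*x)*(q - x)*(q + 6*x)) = -q^2 - 5*q*x + 6*x^2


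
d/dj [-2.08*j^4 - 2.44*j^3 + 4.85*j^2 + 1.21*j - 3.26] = -8.32*j^3 - 7.32*j^2 + 9.7*j + 1.21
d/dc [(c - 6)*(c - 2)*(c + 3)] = 3*c^2 - 10*c - 12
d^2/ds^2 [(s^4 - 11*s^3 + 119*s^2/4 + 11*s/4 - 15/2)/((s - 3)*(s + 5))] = (4*s^6 + 24*s^5 - 132*s^4 - 2023*s^3 + 14625*s^2 - 29385*s + 26535)/(2*(s^6 + 6*s^5 - 33*s^4 - 172*s^3 + 495*s^2 + 1350*s - 3375))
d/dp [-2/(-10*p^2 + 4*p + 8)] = 2*(1 - 5*p)/(-5*p^2 + 2*p + 4)^2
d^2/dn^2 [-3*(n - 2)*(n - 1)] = -6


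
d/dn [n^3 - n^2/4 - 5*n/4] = 3*n^2 - n/2 - 5/4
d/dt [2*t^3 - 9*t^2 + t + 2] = 6*t^2 - 18*t + 1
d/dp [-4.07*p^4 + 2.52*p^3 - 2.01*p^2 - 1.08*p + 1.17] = -16.28*p^3 + 7.56*p^2 - 4.02*p - 1.08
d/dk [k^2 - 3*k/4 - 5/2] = 2*k - 3/4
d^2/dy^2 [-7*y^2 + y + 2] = -14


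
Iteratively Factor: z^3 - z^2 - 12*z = (z - 4)*(z^2 + 3*z) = (z - 4)*(z + 3)*(z)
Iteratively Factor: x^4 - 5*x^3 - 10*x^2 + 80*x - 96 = (x + 4)*(x^3 - 9*x^2 + 26*x - 24) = (x - 2)*(x + 4)*(x^2 - 7*x + 12) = (x - 4)*(x - 2)*(x + 4)*(x - 3)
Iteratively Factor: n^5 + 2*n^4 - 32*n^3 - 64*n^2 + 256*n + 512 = (n - 4)*(n^4 + 6*n^3 - 8*n^2 - 96*n - 128) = (n - 4)*(n + 4)*(n^3 + 2*n^2 - 16*n - 32) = (n - 4)*(n + 4)^2*(n^2 - 2*n - 8) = (n - 4)*(n + 2)*(n + 4)^2*(n - 4)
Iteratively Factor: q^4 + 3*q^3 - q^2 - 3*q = (q + 3)*(q^3 - q) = (q - 1)*(q + 3)*(q^2 + q) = q*(q - 1)*(q + 3)*(q + 1)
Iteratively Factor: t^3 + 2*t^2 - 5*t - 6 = (t - 2)*(t^2 + 4*t + 3) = (t - 2)*(t + 3)*(t + 1)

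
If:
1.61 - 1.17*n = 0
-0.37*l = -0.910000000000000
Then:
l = 2.46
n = 1.38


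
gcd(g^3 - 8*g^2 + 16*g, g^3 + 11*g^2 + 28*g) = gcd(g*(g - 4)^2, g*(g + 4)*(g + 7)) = g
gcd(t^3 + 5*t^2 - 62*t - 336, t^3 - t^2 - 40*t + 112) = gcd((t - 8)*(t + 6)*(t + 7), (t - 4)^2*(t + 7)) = t + 7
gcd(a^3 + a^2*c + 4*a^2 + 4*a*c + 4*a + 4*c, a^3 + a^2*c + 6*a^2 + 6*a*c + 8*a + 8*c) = a^2 + a*c + 2*a + 2*c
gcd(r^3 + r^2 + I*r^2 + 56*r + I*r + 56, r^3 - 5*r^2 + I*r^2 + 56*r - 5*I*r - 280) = r^2 + I*r + 56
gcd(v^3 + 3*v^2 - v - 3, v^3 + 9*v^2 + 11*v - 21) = v^2 + 2*v - 3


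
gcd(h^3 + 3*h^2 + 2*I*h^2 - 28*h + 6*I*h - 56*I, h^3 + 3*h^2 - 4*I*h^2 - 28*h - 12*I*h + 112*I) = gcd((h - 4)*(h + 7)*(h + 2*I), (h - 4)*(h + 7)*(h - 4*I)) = h^2 + 3*h - 28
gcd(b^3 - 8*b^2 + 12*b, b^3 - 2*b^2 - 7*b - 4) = 1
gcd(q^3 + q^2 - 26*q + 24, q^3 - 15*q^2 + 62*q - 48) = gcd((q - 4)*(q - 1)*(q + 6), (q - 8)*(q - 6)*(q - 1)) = q - 1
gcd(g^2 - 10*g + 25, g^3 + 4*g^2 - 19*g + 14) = 1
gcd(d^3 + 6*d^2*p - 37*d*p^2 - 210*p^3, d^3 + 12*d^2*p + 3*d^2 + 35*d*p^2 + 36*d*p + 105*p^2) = d^2 + 12*d*p + 35*p^2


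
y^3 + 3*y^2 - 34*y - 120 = (y - 6)*(y + 4)*(y + 5)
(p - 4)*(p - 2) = p^2 - 6*p + 8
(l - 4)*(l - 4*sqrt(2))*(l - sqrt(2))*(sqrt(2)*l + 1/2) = sqrt(2)*l^4 - 19*l^3/2 - 4*sqrt(2)*l^3 + 11*sqrt(2)*l^2/2 + 38*l^2 - 22*sqrt(2)*l + 4*l - 16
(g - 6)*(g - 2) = g^2 - 8*g + 12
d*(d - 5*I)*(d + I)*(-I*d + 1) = -I*d^4 - 3*d^3 - 9*I*d^2 + 5*d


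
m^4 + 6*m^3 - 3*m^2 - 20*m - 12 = (m - 2)*(m + 1)^2*(m + 6)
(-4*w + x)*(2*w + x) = -8*w^2 - 2*w*x + x^2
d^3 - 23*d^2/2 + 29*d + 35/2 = (d - 7)*(d - 5)*(d + 1/2)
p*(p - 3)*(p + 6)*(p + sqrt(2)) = p^4 + sqrt(2)*p^3 + 3*p^3 - 18*p^2 + 3*sqrt(2)*p^2 - 18*sqrt(2)*p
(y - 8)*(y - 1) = y^2 - 9*y + 8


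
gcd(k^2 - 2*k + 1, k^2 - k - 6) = 1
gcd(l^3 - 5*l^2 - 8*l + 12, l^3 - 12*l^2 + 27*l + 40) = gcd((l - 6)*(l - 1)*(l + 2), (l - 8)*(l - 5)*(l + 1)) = 1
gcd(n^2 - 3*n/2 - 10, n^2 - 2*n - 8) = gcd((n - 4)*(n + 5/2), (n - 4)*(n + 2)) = n - 4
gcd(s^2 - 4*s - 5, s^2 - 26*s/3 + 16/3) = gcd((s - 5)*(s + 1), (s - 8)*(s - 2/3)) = 1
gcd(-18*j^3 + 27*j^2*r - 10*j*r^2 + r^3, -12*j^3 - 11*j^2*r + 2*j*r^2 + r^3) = -3*j + r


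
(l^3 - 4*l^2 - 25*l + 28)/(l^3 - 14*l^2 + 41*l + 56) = (l^2 + 3*l - 4)/(l^2 - 7*l - 8)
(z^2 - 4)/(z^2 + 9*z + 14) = (z - 2)/(z + 7)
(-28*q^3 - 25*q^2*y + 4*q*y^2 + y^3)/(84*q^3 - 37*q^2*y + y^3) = (q + y)/(-3*q + y)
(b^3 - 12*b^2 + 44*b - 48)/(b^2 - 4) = (b^2 - 10*b + 24)/(b + 2)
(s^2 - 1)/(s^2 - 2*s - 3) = (s - 1)/(s - 3)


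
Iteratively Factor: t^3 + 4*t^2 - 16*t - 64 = (t + 4)*(t^2 - 16) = (t - 4)*(t + 4)*(t + 4)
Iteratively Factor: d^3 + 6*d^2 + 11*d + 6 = (d + 3)*(d^2 + 3*d + 2) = (d + 1)*(d + 3)*(d + 2)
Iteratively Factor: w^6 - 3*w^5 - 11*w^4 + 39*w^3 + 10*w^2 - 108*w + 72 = (w - 3)*(w^5 - 11*w^3 + 6*w^2 + 28*w - 24) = (w - 3)*(w - 1)*(w^4 + w^3 - 10*w^2 - 4*w + 24) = (w - 3)*(w - 1)*(w + 2)*(w^3 - w^2 - 8*w + 12) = (w - 3)*(w - 2)*(w - 1)*(w + 2)*(w^2 + w - 6) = (w - 3)*(w - 2)^2*(w - 1)*(w + 2)*(w + 3)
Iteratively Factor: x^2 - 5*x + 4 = (x - 4)*(x - 1)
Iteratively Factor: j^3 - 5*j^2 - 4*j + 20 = (j + 2)*(j^2 - 7*j + 10) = (j - 5)*(j + 2)*(j - 2)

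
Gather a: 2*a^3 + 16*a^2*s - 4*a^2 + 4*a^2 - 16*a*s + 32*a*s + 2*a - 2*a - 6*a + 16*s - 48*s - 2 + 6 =2*a^3 + 16*a^2*s + a*(16*s - 6) - 32*s + 4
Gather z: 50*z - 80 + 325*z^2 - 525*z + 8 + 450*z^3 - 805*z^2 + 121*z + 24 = 450*z^3 - 480*z^2 - 354*z - 48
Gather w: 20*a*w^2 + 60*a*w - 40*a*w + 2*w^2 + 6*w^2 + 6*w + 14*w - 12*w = w^2*(20*a + 8) + w*(20*a + 8)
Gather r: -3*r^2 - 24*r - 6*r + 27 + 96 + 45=-3*r^2 - 30*r + 168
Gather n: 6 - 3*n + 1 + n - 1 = 6 - 2*n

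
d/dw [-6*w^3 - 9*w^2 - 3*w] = -18*w^2 - 18*w - 3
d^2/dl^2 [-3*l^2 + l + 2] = -6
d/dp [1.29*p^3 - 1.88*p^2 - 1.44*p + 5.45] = 3.87*p^2 - 3.76*p - 1.44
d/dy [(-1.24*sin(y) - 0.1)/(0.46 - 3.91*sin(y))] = -0.9614*cos(y)/(3.91*sin(y) - 0.46)^2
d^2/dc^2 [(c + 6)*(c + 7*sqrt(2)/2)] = 2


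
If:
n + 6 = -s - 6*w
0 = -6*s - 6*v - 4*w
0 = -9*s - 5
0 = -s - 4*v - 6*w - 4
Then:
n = 214/45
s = -5/9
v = 76/45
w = -17/10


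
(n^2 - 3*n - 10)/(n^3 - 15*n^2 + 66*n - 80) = (n + 2)/(n^2 - 10*n + 16)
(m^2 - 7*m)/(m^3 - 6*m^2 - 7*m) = 1/(m + 1)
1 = 1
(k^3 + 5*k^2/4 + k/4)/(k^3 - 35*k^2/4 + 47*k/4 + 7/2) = k*(k + 1)/(k^2 - 9*k + 14)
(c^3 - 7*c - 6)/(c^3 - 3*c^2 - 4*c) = (c^2 - c - 6)/(c*(c - 4))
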